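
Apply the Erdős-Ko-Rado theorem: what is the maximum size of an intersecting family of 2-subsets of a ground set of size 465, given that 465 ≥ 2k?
max |F| = C(464, 1) = 464

The Erdős-Ko-Rado theorem states: for n ≥ 2k, an intersecting family of k-subsets of an n-element set has size at most C(n − 1, k − 1), with equality for 'star' families {A ⊆ [n] : |A| = k, i ∈ A} (fix an element i). For n = 465, k = 2: C(464, 1) = 464.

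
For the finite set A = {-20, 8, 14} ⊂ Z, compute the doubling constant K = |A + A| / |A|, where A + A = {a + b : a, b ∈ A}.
K = |A + A| / |A| = 6/3 = 2

Enumerate A + A = {a + b : a, b ∈ A}. With |A| = 3, there are |A|^2 = 9 ordered sum pairs; collecting distinct values, A + A = {-40, -12, -6, 16, 22, 28}, so |A + A| = 6. Thus K = 6/3 = 2. For comparison, the minimum possible |A + A| over all 3-element sets is 2·3 − 1 = 5 (so min K = 5/3), attained only by arithmetic progressions.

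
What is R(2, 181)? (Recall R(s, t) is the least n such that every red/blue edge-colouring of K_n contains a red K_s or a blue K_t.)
R(2, 181) = 181

R(2, k) = k for all k ≥ 2: in a 2-colouring of K_k, either some edge is red (a red K_2) or all edges are blue (a blue K_k). And K_{180} coloured all-blue has no blue K_181, so R(2, 181) > 180. Hence R(2, 181) = 181.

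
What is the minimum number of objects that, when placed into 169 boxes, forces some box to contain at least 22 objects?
n = (22 − 1)·169 + 1 = 3550

By the generalised pigeonhole principle, to guarantee some box contains ≥ r objects we need more than (r − 1) · k objects total. Threshold: n = (r − 1) · k + 1. With r = 22 and k = 169: n = 21 · 169 + 1 = 3549 + 1 = 3550. For n = 3549 = 21 · 169, we can put exactly 21 objects in every box, avoiding 22 in any single one — so 3550 is tight.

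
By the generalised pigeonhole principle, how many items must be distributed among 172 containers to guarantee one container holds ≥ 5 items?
n = (5 − 1)·172 + 1 = 689

By the generalised pigeonhole principle, to guarantee some box contains ≥ r objects we need more than (r − 1) · k objects total. Threshold: n = (r − 1) · k + 1. With r = 5 and k = 172: n = 4 · 172 + 1 = 688 + 1 = 689. For n = 688 = 4 · 172, we can put exactly 4 objects in every box, avoiding 5 in any single one — so 689 is tight.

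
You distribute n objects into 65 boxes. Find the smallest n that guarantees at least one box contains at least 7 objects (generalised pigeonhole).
n = (7 − 1)·65 + 1 = 391

By the generalised pigeonhole principle, to guarantee some box contains ≥ r objects we need more than (r − 1) · k objects total. Threshold: n = (r − 1) · k + 1. With r = 7 and k = 65: n = 6 · 65 + 1 = 390 + 1 = 391. For n = 390 = 6 · 65, we can put exactly 6 objects in every box, avoiding 7 in any single one — so 391 is tight.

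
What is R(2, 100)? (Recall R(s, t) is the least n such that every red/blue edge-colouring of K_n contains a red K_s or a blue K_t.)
R(2, 100) = 100

R(2, k) = k for all k ≥ 2: in a 2-colouring of K_k, either some edge is red (a red K_2) or all edges are blue (a blue K_k). And K_{99} coloured all-blue has no blue K_100, so R(2, 100) > 99. Hence R(2, 100) = 100.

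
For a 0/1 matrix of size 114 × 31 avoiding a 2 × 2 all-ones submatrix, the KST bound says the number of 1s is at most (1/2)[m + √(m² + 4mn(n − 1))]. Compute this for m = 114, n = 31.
z(114, 31; 2, 2) ≤ (1/2)[114 + √(114² + 4·114·31·30)] = (1/2)[114 + √437076] = 387.5586

Kővári–Sós–Turán: let r_1, ..., r_114 be the row sums and z = Σ r_i the total number of 1s. Each pair of columns can share at most one row with both entries 1 (else a 2×2 all-ones block appears), so Σ_i C(r_i, 2) ≤ C(31, 2) = 465. By convexity Σ_i C(r_i, 2) ≥ 114·C(z/114, 2) = z(z − 114)/(2·114), giving z² − 114z − 114·31·30 ≤ 0 and hence z ≤ (1/2)[114 + √(12996 + 4·106020)] = (1/2)[114 + √437076] ≈ (1/2)(114 + 661.1172) = 387.5586.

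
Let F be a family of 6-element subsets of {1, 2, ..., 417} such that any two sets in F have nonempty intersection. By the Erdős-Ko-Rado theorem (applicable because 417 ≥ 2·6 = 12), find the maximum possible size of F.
max |F| = C(416, 5) = 101346274848

The Erdős-Ko-Rado theorem states: for n ≥ 2k, an intersecting family of k-subsets of an n-element set has size at most C(n − 1, k − 1), with equality for 'star' families {A ⊆ [n] : |A| = k, i ∈ A} (fix an element i). For n = 417, k = 6: C(416, 5) = 101346274848.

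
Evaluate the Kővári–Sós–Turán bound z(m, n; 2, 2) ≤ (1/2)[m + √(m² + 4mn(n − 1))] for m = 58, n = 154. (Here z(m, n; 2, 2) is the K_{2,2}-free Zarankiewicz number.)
z(58, 154; 2, 2) ≤ (1/2)[58 + √(58² + 4·58·154·153)] = (1/2)[58 + √5469748] = 1198.3746

Kővári–Sós–Turán: let r_1, ..., r_58 be the row sums and z = Σ r_i the total number of 1s. Each pair of columns can share at most one row with both entries 1 (else a 2×2 all-ones block appears), so Σ_i C(r_i, 2) ≤ C(154, 2) = 11781. By convexity Σ_i C(r_i, 2) ≥ 58·C(z/58, 2) = z(z − 58)/(2·58), giving z² − 58z − 58·154·153 ≤ 0 and hence z ≤ (1/2)[58 + √(3364 + 4·1366596)] = (1/2)[58 + √5469748] ≈ (1/2)(58 + 2338.7492) = 1198.3746.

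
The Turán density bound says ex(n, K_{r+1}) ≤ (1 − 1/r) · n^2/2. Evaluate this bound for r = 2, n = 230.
Turán density bound = (1/2) · 230^2/2 = 13225

Turán's theorem: ex(n, K_{r+1}) is achieved by the complete r-partite Turán graph T(n, r) with parts as balanced as possible, and is at most (1 − 1/r) · n^2/2. For r = 2, n = 230: the density bound is (1/2) · 52900/2 = 13225. Since 2 ∣ 230, the Turán graph T(230, 2) has parts of equal size 115, and its edge count e(T(230, 2)) = 13225 attains the density bound exactly.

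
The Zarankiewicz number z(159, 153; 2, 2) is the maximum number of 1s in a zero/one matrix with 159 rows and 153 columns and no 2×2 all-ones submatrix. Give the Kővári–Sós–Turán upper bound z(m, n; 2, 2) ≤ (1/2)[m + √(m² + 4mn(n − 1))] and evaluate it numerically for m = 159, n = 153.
z(159, 153; 2, 2) ≤ (1/2)[159 + √(159² + 4·159·153·152)] = (1/2)[159 + √14816097] = 2004.0842

Kővári–Sós–Turán: let r_1, ..., r_159 be the row sums and z = Σ r_i the total number of 1s. Each pair of columns can share at most one row with both entries 1 (else a 2×2 all-ones block appears), so Σ_i C(r_i, 2) ≤ C(153, 2) = 11628. By convexity Σ_i C(r_i, 2) ≥ 159·C(z/159, 2) = z(z − 159)/(2·159), giving z² − 159z − 159·153·152 ≤ 0 and hence z ≤ (1/2)[159 + √(25281 + 4·3697704)] = (1/2)[159 + √14816097] ≈ (1/2)(159 + 3849.1684) = 2004.0842.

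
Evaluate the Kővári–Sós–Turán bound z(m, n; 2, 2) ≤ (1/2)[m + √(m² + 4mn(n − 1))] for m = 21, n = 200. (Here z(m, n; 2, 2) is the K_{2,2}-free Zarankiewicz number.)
z(21, 200; 2, 2) ≤ (1/2)[21 + √(21² + 4·21·200·199)] = (1/2)[21 + √3343641] = 924.7813

Kővári–Sós–Turán: let r_1, ..., r_21 be the row sums and z = Σ r_i the total number of 1s. Each pair of columns can share at most one row with both entries 1 (else a 2×2 all-ones block appears), so Σ_i C(r_i, 2) ≤ C(200, 2) = 19900. By convexity Σ_i C(r_i, 2) ≥ 21·C(z/21, 2) = z(z − 21)/(2·21), giving z² − 21z − 21·200·199 ≤ 0 and hence z ≤ (1/2)[21 + √(441 + 4·835800)] = (1/2)[21 + √3343641] ≈ (1/2)(21 + 1828.5626) = 924.7813.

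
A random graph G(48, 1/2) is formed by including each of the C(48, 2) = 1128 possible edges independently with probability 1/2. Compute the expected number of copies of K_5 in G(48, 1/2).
E[# K_5] = C(48, 5) · (1/2)^C(5, 2) = 1712304 / 2^10 = 107019/64 = 1672.171875

For each 5-subset S of vertices (there are C(48, 5) = 1712304 such S), let X_S = 1 if S induces a K_5 (all C(5, 2) = 10 edges present). Then P(X_S = 1) = (1/2)^10 = 1/1024. By linearity of expectation, E[# K_5] = C(48, 5) · (1/2)^10 = 1712304 / 1024 = 107019/64 = 1672.171875.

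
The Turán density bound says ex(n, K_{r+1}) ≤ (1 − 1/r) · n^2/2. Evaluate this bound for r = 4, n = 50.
Turán density bound = (3/4) · 50^2/2 = 1875/2 ≈ 937.5

Turán's theorem: ex(n, K_{r+1}) is achieved by the complete r-partite Turán graph T(n, r) with parts as balanced as possible, and is at most (1 − 1/r) · n^2/2. For r = 4, n = 50: the density bound is (3/4) · 2500/2 = 1875/2 ≈ 937.5. The integer-valued extremum is e(T(50, 4)) = 937, which is strictly less than the density bound 1875/2 since 4 ∤ 50 (the parts of T(50, 4) cannot all be equal).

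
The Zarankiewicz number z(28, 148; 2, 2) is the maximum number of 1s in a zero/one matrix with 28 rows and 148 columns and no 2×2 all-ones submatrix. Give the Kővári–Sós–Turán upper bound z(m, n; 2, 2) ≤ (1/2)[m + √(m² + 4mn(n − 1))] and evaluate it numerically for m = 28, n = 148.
z(28, 148; 2, 2) ≤ (1/2)[28 + √(28² + 4·28·148·147)] = (1/2)[28 + √2437456] = 794.6177

Kővári–Sós–Turán: let r_1, ..., r_28 be the row sums and z = Σ r_i the total number of 1s. Each pair of columns can share at most one row with both entries 1 (else a 2×2 all-ones block appears), so Σ_i C(r_i, 2) ≤ C(148, 2) = 10878. By convexity Σ_i C(r_i, 2) ≥ 28·C(z/28, 2) = z(z − 28)/(2·28), giving z² − 28z − 28·148·147 ≤ 0 and hence z ≤ (1/2)[28 + √(784 + 4·609168)] = (1/2)[28 + √2437456] ≈ (1/2)(28 + 1561.2354) = 794.6177.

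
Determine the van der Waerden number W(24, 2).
W(24, 2) = 24 + 1 = 25

A 2-term AP is any pair of integers, so a monochromatic 2-AP exists iff some colour is used at least twice. With 24 colours, the colouring i ↦ i on {1, ..., 24} uses each colour once, avoiding any monochromatic pair, so W(24, 2) > 24. For {1, ..., 25}, pigeonhole forces two integers of the same colour, which form a monochromatic 2-AP. Hence W(24, 2) = 25.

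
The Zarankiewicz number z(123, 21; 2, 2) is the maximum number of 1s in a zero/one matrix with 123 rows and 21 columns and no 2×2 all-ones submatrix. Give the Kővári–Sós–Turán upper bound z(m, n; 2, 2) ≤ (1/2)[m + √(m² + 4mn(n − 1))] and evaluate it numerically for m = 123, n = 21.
z(123, 21; 2, 2) ≤ (1/2)[123 + √(123² + 4·123·21·20)] = (1/2)[123 + √221769] = 296.9618

Kővári–Sós–Turán: let r_1, ..., r_123 be the row sums and z = Σ r_i the total number of 1s. Each pair of columns can share at most one row with both entries 1 (else a 2×2 all-ones block appears), so Σ_i C(r_i, 2) ≤ C(21, 2) = 210. By convexity Σ_i C(r_i, 2) ≥ 123·C(z/123, 2) = z(z − 123)/(2·123), giving z² − 123z − 123·21·20 ≤ 0 and hence z ≤ (1/2)[123 + √(15129 + 4·51660)] = (1/2)[123 + √221769] ≈ (1/2)(123 + 470.9236) = 296.9618.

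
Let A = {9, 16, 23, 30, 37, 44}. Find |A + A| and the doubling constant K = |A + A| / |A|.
K = |A + A| / |A| = 11/6

Enumerate A + A = {a + b : a, b ∈ A}. With |A| = 6, there are |A|^2 = 36 ordered sum pairs; collecting distinct values, A + A = {18, 25, 32, 39, 46, 53, 60, 67, 74, 81, 88}, so |A + A| = 11. Thus K = 11/6. Here |A + A| = 2|A| − 1 = 11, the minimum possible — so K = 11/6 is minimal, which holds iff A is an arithmetic progression.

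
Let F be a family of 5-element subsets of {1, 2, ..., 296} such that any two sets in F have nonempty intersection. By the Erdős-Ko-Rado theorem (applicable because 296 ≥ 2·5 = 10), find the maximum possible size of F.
max |F| = C(295, 4) = 309177995

The Erdős-Ko-Rado theorem states: for n ≥ 2k, an intersecting family of k-subsets of an n-element set has size at most C(n − 1, k − 1), with equality for 'star' families {A ⊆ [n] : |A| = k, i ∈ A} (fix an element i). For n = 296, k = 5: C(295, 4) = 309177995.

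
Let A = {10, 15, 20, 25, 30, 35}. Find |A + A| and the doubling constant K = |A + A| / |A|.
K = |A + A| / |A| = 11/6

Enumerate A + A = {a + b : a, b ∈ A}. With |A| = 6, there are |A|^2 = 36 ordered sum pairs; collecting distinct values, A + A = {20, 25, 30, 35, 40, 45, 50, 55, 60, 65, 70}, so |A + A| = 11. Thus K = 11/6. Here |A + A| = 2|A| − 1 = 11, the minimum possible — so K = 11/6 is minimal, which holds iff A is an arithmetic progression.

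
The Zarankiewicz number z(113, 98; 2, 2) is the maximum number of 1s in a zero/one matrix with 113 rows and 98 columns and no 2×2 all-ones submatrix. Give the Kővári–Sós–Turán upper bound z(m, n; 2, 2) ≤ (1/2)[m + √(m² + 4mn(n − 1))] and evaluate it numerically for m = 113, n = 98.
z(113, 98; 2, 2) ≤ (1/2)[113 + √(113² + 4·113·98·97)] = (1/2)[113 + √4309481] = 1094.4645

Kővári–Sós–Turán: let r_1, ..., r_113 be the row sums and z = Σ r_i the total number of 1s. Each pair of columns can share at most one row with both entries 1 (else a 2×2 all-ones block appears), so Σ_i C(r_i, 2) ≤ C(98, 2) = 4753. By convexity Σ_i C(r_i, 2) ≥ 113·C(z/113, 2) = z(z − 113)/(2·113), giving z² − 113z − 113·98·97 ≤ 0 and hence z ≤ (1/2)[113 + √(12769 + 4·1074178)] = (1/2)[113 + √4309481] ≈ (1/2)(113 + 2075.9289) = 1094.4645.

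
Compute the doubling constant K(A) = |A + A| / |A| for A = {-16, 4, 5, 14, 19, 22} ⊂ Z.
K = |A + A| / |A| = 21/6 = 7/2

Enumerate A + A = {a + b : a, b ∈ A}. With |A| = 6, there are |A|^2 = 36 ordered sum pairs; collecting distinct values, A + A = {-32, -12, -11, -2, 3, 6, 8, 9, 10, 18, 19, 23, 24, 26, 27, 28, 33, 36, 38, 41, 44}, so |A + A| = 21. Thus K = 21/6 = 7/2. For comparison, the minimum possible |A + A| over all 6-element sets is 2·6 − 1 = 11 (so min K = 11/6), attained only by arithmetic progressions.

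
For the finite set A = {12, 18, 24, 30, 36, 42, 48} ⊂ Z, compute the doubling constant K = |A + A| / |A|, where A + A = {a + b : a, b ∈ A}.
K = |A + A| / |A| = 13/7

Enumerate A + A = {a + b : a, b ∈ A}. With |A| = 7, there are |A|^2 = 49 ordered sum pairs; collecting distinct values, A + A = {24, 30, 36, 42, 48, 54, 60, 66, 72, 78, 84, 90, 96}, so |A + A| = 13. Thus K = 13/7. Here |A + A| = 2|A| − 1 = 13, the minimum possible — so K = 13/7 is minimal, which holds iff A is an arithmetic progression.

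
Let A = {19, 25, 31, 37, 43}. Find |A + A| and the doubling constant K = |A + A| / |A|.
K = |A + A| / |A| = 9/5

Enumerate A + A = {a + b : a, b ∈ A}. With |A| = 5, there are |A|^2 = 25 ordered sum pairs; collecting distinct values, A + A = {38, 44, 50, 56, 62, 68, 74, 80, 86}, so |A + A| = 9. Thus K = 9/5. Here |A + A| = 2|A| − 1 = 9, the minimum possible — so K = 9/5 is minimal, which holds iff A is an arithmetic progression.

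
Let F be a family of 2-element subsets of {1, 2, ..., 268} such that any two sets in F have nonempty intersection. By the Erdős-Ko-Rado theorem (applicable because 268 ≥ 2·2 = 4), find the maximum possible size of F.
max |F| = C(267, 1) = 267

The Erdős-Ko-Rado theorem states: for n ≥ 2k, an intersecting family of k-subsets of an n-element set has size at most C(n − 1, k − 1), with equality for 'star' families {A ⊆ [n] : |A| = k, i ∈ A} (fix an element i). For n = 268, k = 2: C(267, 1) = 267.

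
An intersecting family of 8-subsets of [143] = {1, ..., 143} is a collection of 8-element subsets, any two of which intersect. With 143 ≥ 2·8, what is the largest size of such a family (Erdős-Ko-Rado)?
max |F| = C(142, 7) = 198773423848

Erdős-Ko-Rado (1961): when n ≥ 2k, max |F| = C(n−1, k−1). The bound is attained by the star {A : i ∈ A} for any fixed i ∈ [n]. Here C(143−1, 8−1) = C(142, 7) = 198773423848.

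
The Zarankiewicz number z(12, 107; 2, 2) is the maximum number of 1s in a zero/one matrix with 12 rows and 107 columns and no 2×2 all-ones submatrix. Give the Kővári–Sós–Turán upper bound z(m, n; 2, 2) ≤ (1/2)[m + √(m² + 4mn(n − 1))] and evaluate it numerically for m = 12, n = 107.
z(12, 107; 2, 2) ≤ (1/2)[12 + √(12² + 4·12·107·106)] = (1/2)[12 + √544560] = 374.9715

Kővári–Sós–Turán: let r_1, ..., r_12 be the row sums and z = Σ r_i the total number of 1s. Each pair of columns can share at most one row with both entries 1 (else a 2×2 all-ones block appears), so Σ_i C(r_i, 2) ≤ C(107, 2) = 5671. By convexity Σ_i C(r_i, 2) ≥ 12·C(z/12, 2) = z(z − 12)/(2·12), giving z² − 12z − 12·107·106 ≤ 0 and hence z ≤ (1/2)[12 + √(144 + 4·136104)] = (1/2)[12 + √544560] ≈ (1/2)(12 + 737.9431) = 374.9715.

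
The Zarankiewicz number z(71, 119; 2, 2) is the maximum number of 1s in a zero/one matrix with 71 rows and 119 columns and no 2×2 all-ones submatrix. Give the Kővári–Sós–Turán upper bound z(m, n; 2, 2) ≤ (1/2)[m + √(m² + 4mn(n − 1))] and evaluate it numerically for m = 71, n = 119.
z(71, 119; 2, 2) ≤ (1/2)[71 + √(71² + 4·71·119·118)] = (1/2)[71 + √3992969] = 1034.6207

Kővári–Sós–Turán: let r_1, ..., r_71 be the row sums and z = Σ r_i the total number of 1s. Each pair of columns can share at most one row with both entries 1 (else a 2×2 all-ones block appears), so Σ_i C(r_i, 2) ≤ C(119, 2) = 7021. By convexity Σ_i C(r_i, 2) ≥ 71·C(z/71, 2) = z(z − 71)/(2·71), giving z² − 71z − 71·119·118 ≤ 0 and hence z ≤ (1/2)[71 + √(5041 + 4·996982)] = (1/2)[71 + √3992969] ≈ (1/2)(71 + 1998.2415) = 1034.6207.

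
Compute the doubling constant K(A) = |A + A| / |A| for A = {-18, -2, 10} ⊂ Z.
K = |A + A| / |A| = 6/3 = 2

Enumerate A + A = {a + b : a, b ∈ A}. With |A| = 3, there are |A|^2 = 9 ordered sum pairs; collecting distinct values, A + A = {-36, -20, -8, -4, 8, 20}, so |A + A| = 6. Thus K = 6/3 = 2. For comparison, the minimum possible |A + A| over all 3-element sets is 2·3 − 1 = 5 (so min K = 5/3), attained only by arithmetic progressions.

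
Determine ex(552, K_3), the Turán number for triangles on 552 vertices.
ex(552, K_3) = ⌊552^2/4⌋ = 76176

Mantel (1907): a triangle-free graph on n vertices has at most ⌊n^2/4⌋ edges, with equality for the complete bipartite graph K_{⌊n/2⌋, ⌈n/2⌉}. For n = 552: ⌊552^2/4⌋ = ⌊304704/4⌋ = 76176. The extremal graph is K_{276, 276}, which has 276·276 = 76176 edges.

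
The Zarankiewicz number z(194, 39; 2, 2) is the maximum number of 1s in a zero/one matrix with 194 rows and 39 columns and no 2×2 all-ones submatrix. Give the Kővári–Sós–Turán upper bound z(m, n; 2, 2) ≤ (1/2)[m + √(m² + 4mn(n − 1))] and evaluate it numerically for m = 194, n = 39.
z(194, 39; 2, 2) ≤ (1/2)[194 + √(194² + 4·194·39·38)] = (1/2)[194 + √1187668] = 641.9009

Kővári–Sós–Turán: let r_1, ..., r_194 be the row sums and z = Σ r_i the total number of 1s. Each pair of columns can share at most one row with both entries 1 (else a 2×2 all-ones block appears), so Σ_i C(r_i, 2) ≤ C(39, 2) = 741. By convexity Σ_i C(r_i, 2) ≥ 194·C(z/194, 2) = z(z − 194)/(2·194), giving z² − 194z − 194·39·38 ≤ 0 and hence z ≤ (1/2)[194 + √(37636 + 4·287508)] = (1/2)[194 + √1187668] ≈ (1/2)(194 + 1089.8018) = 641.9009.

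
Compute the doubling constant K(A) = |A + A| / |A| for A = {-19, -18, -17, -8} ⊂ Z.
K = |A + A| / |A| = 9/4

Enumerate A + A = {a + b : a, b ∈ A}. With |A| = 4, there are |A|^2 = 16 ordered sum pairs; collecting distinct values, A + A = {-38, -37, -36, -35, -34, -27, -26, -25, -16}, so |A + A| = 9. Thus K = 9/4. For comparison, the minimum possible |A + A| over all 4-element sets is 2·4 − 1 = 7 (so min K = 7/4), attained only by arithmetic progressions.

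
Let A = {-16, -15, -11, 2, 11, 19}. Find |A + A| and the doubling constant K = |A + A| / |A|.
K = |A + A| / |A| = 20/6 = 10/3

Enumerate A + A = {a + b : a, b ∈ A}. With |A| = 6, there are |A|^2 = 36 ordered sum pairs; collecting distinct values, A + A = {-32, -31, -30, -27, -26, -22, -14, -13, -9, -5, -4, 0, 3, 4, 8, 13, 21, 22, 30, 38}, so |A + A| = 20. Thus K = 20/6 = 10/3. For comparison, the minimum possible |A + A| over all 6-element sets is 2·6 − 1 = 11 (so min K = 11/6), attained only by arithmetic progressions.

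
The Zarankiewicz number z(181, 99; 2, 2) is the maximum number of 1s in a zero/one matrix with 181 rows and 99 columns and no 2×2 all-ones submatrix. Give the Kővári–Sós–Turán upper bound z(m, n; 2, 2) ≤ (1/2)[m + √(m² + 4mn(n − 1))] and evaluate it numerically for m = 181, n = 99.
z(181, 99; 2, 2) ≤ (1/2)[181 + √(181² + 4·181·99·98)] = (1/2)[181 + √7057009] = 1418.7516

Kővári–Sós–Turán: let r_1, ..., r_181 be the row sums and z = Σ r_i the total number of 1s. Each pair of columns can share at most one row with both entries 1 (else a 2×2 all-ones block appears), so Σ_i C(r_i, 2) ≤ C(99, 2) = 4851. By convexity Σ_i C(r_i, 2) ≥ 181·C(z/181, 2) = z(z − 181)/(2·181), giving z² − 181z − 181·99·98 ≤ 0 and hence z ≤ (1/2)[181 + √(32761 + 4·1756062)] = (1/2)[181 + √7057009] ≈ (1/2)(181 + 2656.5032) = 1418.7516.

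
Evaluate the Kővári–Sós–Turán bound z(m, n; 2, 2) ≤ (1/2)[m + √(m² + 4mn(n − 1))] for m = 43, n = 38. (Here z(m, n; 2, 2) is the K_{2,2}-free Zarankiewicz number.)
z(43, 38; 2, 2) ≤ (1/2)[43 + √(43² + 4·43·38·37)] = (1/2)[43 + √243681] = 268.3203

Kővári–Sós–Turán: let r_1, ..., r_43 be the row sums and z = Σ r_i the total number of 1s. Each pair of columns can share at most one row with both entries 1 (else a 2×2 all-ones block appears), so Σ_i C(r_i, 2) ≤ C(38, 2) = 703. By convexity Σ_i C(r_i, 2) ≥ 43·C(z/43, 2) = z(z − 43)/(2·43), giving z² − 43z − 43·38·37 ≤ 0 and hence z ≤ (1/2)[43 + √(1849 + 4·60458)] = (1/2)[43 + √243681] ≈ (1/2)(43 + 493.6406) = 268.3203.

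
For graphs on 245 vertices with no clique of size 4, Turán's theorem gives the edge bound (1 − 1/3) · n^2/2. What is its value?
Turán density bound = (2/3) · 245^2/2 = 60025/3 ≈ 20008.3333

Turán's theorem: ex(n, K_{r+1}) is achieved by the complete r-partite Turán graph T(n, r) with parts as balanced as possible, and is at most (1 − 1/r) · n^2/2. For r = 3, n = 245: the density bound is (2/3) · 60025/2 = 60025/3 ≈ 20008.3333. The integer-valued extremum is e(T(245, 3)) = 20008, which is strictly less than the density bound 60025/3 since 3 ∤ 245 (the parts of T(245, 3) cannot all be equal).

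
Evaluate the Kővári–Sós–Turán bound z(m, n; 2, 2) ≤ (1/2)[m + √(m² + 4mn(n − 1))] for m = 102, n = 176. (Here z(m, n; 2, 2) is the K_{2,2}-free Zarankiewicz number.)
z(102, 176; 2, 2) ≤ (1/2)[102 + √(102² + 4·102·176·175)] = (1/2)[102 + √12576804] = 1824.1895

Kővári–Sós–Turán: let r_1, ..., r_102 be the row sums and z = Σ r_i the total number of 1s. Each pair of columns can share at most one row with both entries 1 (else a 2×2 all-ones block appears), so Σ_i C(r_i, 2) ≤ C(176, 2) = 15400. By convexity Σ_i C(r_i, 2) ≥ 102·C(z/102, 2) = z(z − 102)/(2·102), giving z² − 102z − 102·176·175 ≤ 0 and hence z ≤ (1/2)[102 + √(10404 + 4·3141600)] = (1/2)[102 + √12576804] ≈ (1/2)(102 + 3546.379) = 1824.1895.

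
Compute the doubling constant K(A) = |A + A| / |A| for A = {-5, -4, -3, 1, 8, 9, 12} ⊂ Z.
K = |A + A| / |A| = 24/7

Enumerate A + A = {a + b : a, b ∈ A}. With |A| = 7, there are |A|^2 = 49 ordered sum pairs; collecting distinct values, A + A = {-10, -9, -8, -7, -6, -4, -3, -2, 2, 3, 4, 5, 6, 7, 8, 9, 10, 13, 16, 17, 18, 20, 21, 24}, so |A + A| = 24. Thus K = 24/7. For comparison, the minimum possible |A + A| over all 7-element sets is 2·7 − 1 = 13 (so min K = 13/7), attained only by arithmetic progressions.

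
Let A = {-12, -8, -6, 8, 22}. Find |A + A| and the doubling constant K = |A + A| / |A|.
K = |A + A| / |A| = 14/5

Enumerate A + A = {a + b : a, b ∈ A}. With |A| = 5, there are |A|^2 = 25 ordered sum pairs; collecting distinct values, A + A = {-24, -20, -18, -16, -14, -12, -4, 0, 2, 10, 14, 16, 30, 44}, so |A + A| = 14. Thus K = 14/5. For comparison, the minimum possible |A + A| over all 5-element sets is 2·5 − 1 = 9 (so min K = 9/5), attained only by arithmetic progressions.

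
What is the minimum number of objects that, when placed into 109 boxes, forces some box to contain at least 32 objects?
n = (32 − 1)·109 + 1 = 3380

By the generalised pigeonhole principle, to guarantee some box contains ≥ r objects we need more than (r − 1) · k objects total. Threshold: n = (r − 1) · k + 1. With r = 32 and k = 109: n = 31 · 109 + 1 = 3379 + 1 = 3380. For n = 3379 = 31 · 109, we can put exactly 31 objects in every box, avoiding 32 in any single one — so 3380 is tight.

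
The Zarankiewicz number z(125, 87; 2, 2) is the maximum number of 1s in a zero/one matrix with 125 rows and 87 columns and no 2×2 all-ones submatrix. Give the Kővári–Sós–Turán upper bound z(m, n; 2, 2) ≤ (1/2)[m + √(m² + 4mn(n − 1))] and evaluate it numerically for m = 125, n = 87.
z(125, 87; 2, 2) ≤ (1/2)[125 + √(125² + 4·125·87·86)] = (1/2)[125 + √3756625] = 1031.6007

Kővári–Sós–Turán: let r_1, ..., r_125 be the row sums and z = Σ r_i the total number of 1s. Each pair of columns can share at most one row with both entries 1 (else a 2×2 all-ones block appears), so Σ_i C(r_i, 2) ≤ C(87, 2) = 3741. By convexity Σ_i C(r_i, 2) ≥ 125·C(z/125, 2) = z(z − 125)/(2·125), giving z² − 125z − 125·87·86 ≤ 0 and hence z ≤ (1/2)[125 + √(15625 + 4·935250)] = (1/2)[125 + √3756625] ≈ (1/2)(125 + 1938.2015) = 1031.6007.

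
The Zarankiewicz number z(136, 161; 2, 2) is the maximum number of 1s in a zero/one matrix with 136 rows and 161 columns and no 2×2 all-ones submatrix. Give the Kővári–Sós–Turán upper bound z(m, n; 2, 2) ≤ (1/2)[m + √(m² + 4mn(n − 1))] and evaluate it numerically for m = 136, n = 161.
z(136, 161; 2, 2) ≤ (1/2)[136 + √(136² + 4·136·161·160)] = (1/2)[136 + √14031936] = 1940.9613

Kővári–Sós–Turán: let r_1, ..., r_136 be the row sums and z = Σ r_i the total number of 1s. Each pair of columns can share at most one row with both entries 1 (else a 2×2 all-ones block appears), so Σ_i C(r_i, 2) ≤ C(161, 2) = 12880. By convexity Σ_i C(r_i, 2) ≥ 136·C(z/136, 2) = z(z − 136)/(2·136), giving z² − 136z − 136·161·160 ≤ 0 and hence z ≤ (1/2)[136 + √(18496 + 4·3503360)] = (1/2)[136 + √14031936] ≈ (1/2)(136 + 3745.9226) = 1940.9613.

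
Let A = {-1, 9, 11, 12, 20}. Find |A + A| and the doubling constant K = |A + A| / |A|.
K = |A + A| / |A| = 15/5 = 3

Enumerate A + A = {a + b : a, b ∈ A}. With |A| = 5, there are |A|^2 = 25 ordered sum pairs; collecting distinct values, A + A = {-2, 8, 10, 11, 18, 19, 20, 21, 22, 23, 24, 29, 31, 32, 40}, so |A + A| = 15. Thus K = 15/5 = 3. For comparison, the minimum possible |A + A| over all 5-element sets is 2·5 − 1 = 9 (so min K = 9/5), attained only by arithmetic progressions.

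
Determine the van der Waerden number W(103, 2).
W(103, 2) = 103 + 1 = 104

A 2-term AP is any pair of integers, so a monochromatic 2-AP exists iff some colour is used at least twice. With 103 colours, the colouring i ↦ i on {1, ..., 103} uses each colour once, avoiding any monochromatic pair, so W(103, 2) > 103. For {1, ..., 104}, pigeonhole forces two integers of the same colour, which form a monochromatic 2-AP. Hence W(103, 2) = 104.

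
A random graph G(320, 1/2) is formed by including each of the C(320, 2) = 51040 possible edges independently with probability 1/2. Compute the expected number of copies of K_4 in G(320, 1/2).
E[# K_4] = C(320, 4) · (1/2)^C(4, 2) = 428761520 / 2^6 = 26797595/4 = 6699398.75

For each 4-subset S of vertices (there are C(320, 4) = 428761520 such S), let X_S = 1 if S induces a K_4 (all C(4, 2) = 6 edges present). Then P(X_S = 1) = (1/2)^6 = 1/64. By linearity of expectation, E[# K_4] = C(320, 4) · (1/2)^6 = 428761520 / 64 = 26797595/4 = 6699398.75.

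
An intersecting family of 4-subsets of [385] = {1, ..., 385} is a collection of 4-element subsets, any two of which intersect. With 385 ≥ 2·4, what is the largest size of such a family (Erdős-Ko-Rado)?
max |F| = C(384, 3) = 9363584

The Erdős-Ko-Rado theorem states: for n ≥ 2k, an intersecting family of k-subsets of an n-element set has size at most C(n − 1, k − 1), with equality for 'star' families {A ⊆ [n] : |A| = k, i ∈ A} (fix an element i). For n = 385, k = 4: C(384, 3) = 9363584.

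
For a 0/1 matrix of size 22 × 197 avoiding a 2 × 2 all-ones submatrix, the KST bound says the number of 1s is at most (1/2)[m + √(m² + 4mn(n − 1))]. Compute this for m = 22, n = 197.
z(22, 197; 2, 2) ≤ (1/2)[22 + √(22² + 4·22·197·196)] = (1/2)[22 + √3398340] = 932.7294

Kővári–Sós–Turán: let r_1, ..., r_22 be the row sums and z = Σ r_i the total number of 1s. Each pair of columns can share at most one row with both entries 1 (else a 2×2 all-ones block appears), so Σ_i C(r_i, 2) ≤ C(197, 2) = 19306. By convexity Σ_i C(r_i, 2) ≥ 22·C(z/22, 2) = z(z − 22)/(2·22), giving z² − 22z − 22·197·196 ≤ 0 and hence z ≤ (1/2)[22 + √(484 + 4·849464)] = (1/2)[22 + √3398340] ≈ (1/2)(22 + 1843.4587) = 932.7294.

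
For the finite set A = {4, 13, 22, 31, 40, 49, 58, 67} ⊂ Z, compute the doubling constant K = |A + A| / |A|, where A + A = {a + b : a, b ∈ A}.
K = |A + A| / |A| = 15/8

Enumerate A + A = {a + b : a, b ∈ A}. With |A| = 8, there are |A|^2 = 64 ordered sum pairs; collecting distinct values, A + A = {8, 17, 26, 35, 44, 53, 62, 71, 80, 89, 98, 107, 116, 125, 134}, so |A + A| = 15. Thus K = 15/8. Here |A + A| = 2|A| − 1 = 15, the minimum possible — so K = 15/8 is minimal, which holds iff A is an arithmetic progression.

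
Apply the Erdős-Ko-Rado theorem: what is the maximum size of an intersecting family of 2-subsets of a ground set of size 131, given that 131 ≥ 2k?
max |F| = C(130, 1) = 130

The Erdős-Ko-Rado theorem states: for n ≥ 2k, an intersecting family of k-subsets of an n-element set has size at most C(n − 1, k − 1), with equality for 'star' families {A ⊆ [n] : |A| = k, i ∈ A} (fix an element i). For n = 131, k = 2: C(130, 1) = 130.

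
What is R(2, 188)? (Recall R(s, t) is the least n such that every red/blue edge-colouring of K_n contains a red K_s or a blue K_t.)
R(2, 188) = 188

R(2, k) = k for all k ≥ 2: in a 2-colouring of K_k, either some edge is red (a red K_2) or all edges are blue (a blue K_k). And K_{187} coloured all-blue has no blue K_188, so R(2, 188) > 187. Hence R(2, 188) = 188.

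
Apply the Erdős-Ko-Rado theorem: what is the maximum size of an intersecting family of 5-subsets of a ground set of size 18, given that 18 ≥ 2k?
max |F| = C(17, 4) = 2380

The Erdős-Ko-Rado theorem states: for n ≥ 2k, an intersecting family of k-subsets of an n-element set has size at most C(n − 1, k − 1), with equality for 'star' families {A ⊆ [n] : |A| = k, i ∈ A} (fix an element i). For n = 18, k = 5: C(17, 4) = 2380.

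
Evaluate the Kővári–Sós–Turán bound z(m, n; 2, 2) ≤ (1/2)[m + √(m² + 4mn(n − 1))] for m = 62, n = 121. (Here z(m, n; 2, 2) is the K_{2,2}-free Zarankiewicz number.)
z(62, 121; 2, 2) ≤ (1/2)[62 + √(62² + 4·62·121·120)] = (1/2)[62 + √3604804] = 980.3161

Kővári–Sós–Turán: let r_1, ..., r_62 be the row sums and z = Σ r_i the total number of 1s. Each pair of columns can share at most one row with both entries 1 (else a 2×2 all-ones block appears), so Σ_i C(r_i, 2) ≤ C(121, 2) = 7260. By convexity Σ_i C(r_i, 2) ≥ 62·C(z/62, 2) = z(z − 62)/(2·62), giving z² − 62z − 62·121·120 ≤ 0 and hence z ≤ (1/2)[62 + √(3844 + 4·900240)] = (1/2)[62 + √3604804] ≈ (1/2)(62 + 1898.6321) = 980.3161.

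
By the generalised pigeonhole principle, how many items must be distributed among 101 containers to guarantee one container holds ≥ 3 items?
n = (3 − 1)·101 + 1 = 203

By the generalised pigeonhole principle, to guarantee some box contains ≥ r objects we need more than (r − 1) · k objects total. Threshold: n = (r − 1) · k + 1. With r = 3 and k = 101: n = 2 · 101 + 1 = 202 + 1 = 203. For n = 202 = 2 · 101, we can put exactly 2 objects in every box, avoiding 3 in any single one — so 203 is tight.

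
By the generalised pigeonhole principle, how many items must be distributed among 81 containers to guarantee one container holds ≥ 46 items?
n = (46 − 1)·81 + 1 = 3646

By the generalised pigeonhole principle, to guarantee some box contains ≥ r objects we need more than (r − 1) · k objects total. Threshold: n = (r − 1) · k + 1. With r = 46 and k = 81: n = 45 · 81 + 1 = 3645 + 1 = 3646. For n = 3645 = 45 · 81, we can put exactly 45 objects in every box, avoiding 46 in any single one — so 3646 is tight.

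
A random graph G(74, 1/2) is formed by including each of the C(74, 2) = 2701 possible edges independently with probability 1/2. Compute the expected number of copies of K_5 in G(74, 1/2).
E[# K_5] = C(74, 5) · (1/2)^C(5, 2) = 16108764 / 2^10 = 4027191/256 ≈ 15731.214844

For each 5-subset S of vertices (there are C(74, 5) = 16108764 such S), let X_S = 1 if S induces a K_5 (all C(5, 2) = 10 edges present). Then P(X_S = 1) = (1/2)^10 = 1/1024. By linearity of expectation, E[# K_5] = C(74, 5) · (1/2)^10 = 16108764 / 1024 = 4027191/256 ≈ 15731.214844.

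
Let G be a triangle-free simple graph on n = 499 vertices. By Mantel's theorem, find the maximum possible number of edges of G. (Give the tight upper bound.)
ex(499, K_3) = ⌊499^2/4⌋ = 62250

Mantel (1907): a triangle-free graph on n vertices has at most ⌊n^2/4⌋ edges, with equality for the complete bipartite graph K_{⌊n/2⌋, ⌈n/2⌉}. For n = 499: ⌊499^2/4⌋ = ⌊249001/4⌋ = 62250. The extremal graph is K_{249, 250}, which has 249·250 = 62250 edges.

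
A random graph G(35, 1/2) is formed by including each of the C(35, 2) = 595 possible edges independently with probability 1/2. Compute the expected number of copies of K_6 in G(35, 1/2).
E[# K_6] = C(35, 6) · (1/2)^C(6, 2) = 1623160 / 2^15 = 202895/4096 ≈ 49.534912

For each 6-subset S of vertices (there are C(35, 6) = 1623160 such S), let X_S = 1 if S induces a K_6 (all C(6, 2) = 15 edges present). Then P(X_S = 1) = (1/2)^15 = 1/32768. By linearity of expectation, E[# K_6] = C(35, 6) · (1/2)^15 = 1623160 / 32768 = 202895/4096 ≈ 49.534912.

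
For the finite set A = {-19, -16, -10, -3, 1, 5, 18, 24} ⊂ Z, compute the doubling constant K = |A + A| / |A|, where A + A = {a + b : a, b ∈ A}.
K = |A + A| / |A| = 33/8

Enumerate A + A = {a + b : a, b ∈ A}. With |A| = 8, there are |A|^2 = 64 ordered sum pairs; collecting distinct values, A + A = {-38, -35, -32, -29, -26, -22, -20, -19, -18, -15, -14, -13, -11, -9, -6, -5, -2, -1, 2, 5, 6, 8, 10, 14, 15, 19, 21, 23, 25, 29, 36, 42, 48}, so |A + A| = 33. Thus K = 33/8. For comparison, the minimum possible |A + A| over all 8-element sets is 2·8 − 1 = 15 (so min K = 15/8), attained only by arithmetic progressions.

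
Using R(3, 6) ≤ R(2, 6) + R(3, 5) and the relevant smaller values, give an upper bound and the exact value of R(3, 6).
R(3, 6) ≤ R(2, 6) + R(3, 5) = 6 + 14 = 20; exact value R(3, 6) = 18.

The Erdős–Szekeres recurrence R(r, s) ≤ R(r−1, s) + R(r, s−1) applied to (r, s) = (3, 6) gives
  R(3, 6) ≤ R(2, 6) + R(3, 5) = 6 + 14 = 20.
(Recall R(2, k) = k and R is symmetric.) The recurrence is not tight here (it gives 20, but the exact value is R(3, 6) = 18); the tight upper bound requires a sharper argument than the simple recurrence, combined with a lower-bound construction on K_{17}.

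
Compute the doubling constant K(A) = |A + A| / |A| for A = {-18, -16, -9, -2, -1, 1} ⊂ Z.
K = |A + A| / |A| = 19/6

Enumerate A + A = {a + b : a, b ∈ A}. With |A| = 6, there are |A|^2 = 36 ordered sum pairs; collecting distinct values, A + A = {-36, -34, -32, -27, -25, -20, -19, -18, -17, -15, -11, -10, -8, -4, -3, -2, -1, 0, 2}, so |A + A| = 19. Thus K = 19/6. For comparison, the minimum possible |A + A| over all 6-element sets is 2·6 − 1 = 11 (so min K = 11/6), attained only by arithmetic progressions.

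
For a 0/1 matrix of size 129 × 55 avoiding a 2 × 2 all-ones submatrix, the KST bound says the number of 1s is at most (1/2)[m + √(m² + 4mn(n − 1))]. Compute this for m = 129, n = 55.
z(129, 55; 2, 2) ≤ (1/2)[129 + √(129² + 4·129·55·54)] = (1/2)[129 + √1549161] = 686.8265

Kővári–Sós–Turán: let r_1, ..., r_129 be the row sums and z = Σ r_i the total number of 1s. Each pair of columns can share at most one row with both entries 1 (else a 2×2 all-ones block appears), so Σ_i C(r_i, 2) ≤ C(55, 2) = 1485. By convexity Σ_i C(r_i, 2) ≥ 129·C(z/129, 2) = z(z − 129)/(2·129), giving z² − 129z − 129·55·54 ≤ 0 and hence z ≤ (1/2)[129 + √(16641 + 4·383130)] = (1/2)[129 + √1549161] ≈ (1/2)(129 + 1244.653) = 686.8265.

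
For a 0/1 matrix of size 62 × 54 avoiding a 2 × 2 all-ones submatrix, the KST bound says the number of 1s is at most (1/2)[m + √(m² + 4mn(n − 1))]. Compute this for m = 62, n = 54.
z(62, 54; 2, 2) ≤ (1/2)[62 + √(62² + 4·62·54·53)] = (1/2)[62 + √713620] = 453.3802

Kővári–Sós–Turán: let r_1, ..., r_62 be the row sums and z = Σ r_i the total number of 1s. Each pair of columns can share at most one row with both entries 1 (else a 2×2 all-ones block appears), so Σ_i C(r_i, 2) ≤ C(54, 2) = 1431. By convexity Σ_i C(r_i, 2) ≥ 62·C(z/62, 2) = z(z − 62)/(2·62), giving z² − 62z − 62·54·53 ≤ 0 and hence z ≤ (1/2)[62 + √(3844 + 4·177444)] = (1/2)[62 + √713620] ≈ (1/2)(62 + 844.7603) = 453.3802.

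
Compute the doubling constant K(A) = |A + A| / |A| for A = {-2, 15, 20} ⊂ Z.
K = |A + A| / |A| = 6/3 = 2

Enumerate A + A = {a + b : a, b ∈ A}. With |A| = 3, there are |A|^2 = 9 ordered sum pairs; collecting distinct values, A + A = {-4, 13, 18, 30, 35, 40}, so |A + A| = 6. Thus K = 6/3 = 2. For comparison, the minimum possible |A + A| over all 3-element sets is 2·3 − 1 = 5 (so min K = 5/3), attained only by arithmetic progressions.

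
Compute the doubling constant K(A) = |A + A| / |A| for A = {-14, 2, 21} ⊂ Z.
K = |A + A| / |A| = 6/3 = 2

Enumerate A + A = {a + b : a, b ∈ A}. With |A| = 3, there are |A|^2 = 9 ordered sum pairs; collecting distinct values, A + A = {-28, -12, 4, 7, 23, 42}, so |A + A| = 6. Thus K = 6/3 = 2. For comparison, the minimum possible |A + A| over all 3-element sets is 2·3 − 1 = 5 (so min K = 5/3), attained only by arithmetic progressions.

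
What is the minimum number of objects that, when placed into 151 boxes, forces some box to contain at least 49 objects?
n = (49 − 1)·151 + 1 = 7249

By the generalised pigeonhole principle, to guarantee some box contains ≥ r objects we need more than (r − 1) · k objects total. Threshold: n = (r − 1) · k + 1. With r = 49 and k = 151: n = 48 · 151 + 1 = 7248 + 1 = 7249. For n = 7248 = 48 · 151, we can put exactly 48 objects in every box, avoiding 49 in any single one — so 7249 is tight.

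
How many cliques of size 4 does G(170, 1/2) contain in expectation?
E[# K_4] = C(170, 4) · (1/2)^C(4, 2) = 33585370 / 2^6 = 16792685/32 = 524771.40625

For each 4-subset S of vertices (there are C(170, 4) = 33585370 such S), let X_S = 1 if S induces a K_4 (all C(4, 2) = 6 edges present). Then P(X_S = 1) = (1/2)^6 = 1/64. By linearity of expectation, E[# K_4] = C(170, 4) · (1/2)^6 = 33585370 / 64 = 16792685/32 = 524771.40625.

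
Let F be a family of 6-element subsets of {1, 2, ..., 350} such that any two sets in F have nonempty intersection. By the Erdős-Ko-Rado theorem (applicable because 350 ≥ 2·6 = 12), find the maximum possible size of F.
max |F| = C(349, 5) = 41922588819

The Erdős-Ko-Rado theorem states: for n ≥ 2k, an intersecting family of k-subsets of an n-element set has size at most C(n − 1, k − 1), with equality for 'star' families {A ⊆ [n] : |A| = k, i ∈ A} (fix an element i). For n = 350, k = 6: C(349, 5) = 41922588819.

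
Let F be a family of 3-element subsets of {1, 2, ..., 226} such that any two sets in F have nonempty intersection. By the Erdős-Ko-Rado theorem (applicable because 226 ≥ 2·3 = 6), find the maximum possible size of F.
max |F| = C(225, 2) = 25200

Erdős-Ko-Rado (1961): when n ≥ 2k, max |F| = C(n−1, k−1). The bound is attained by the star {A : i ∈ A} for any fixed i ∈ [n]. Here C(226−1, 3−1) = C(225, 2) = 25200.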